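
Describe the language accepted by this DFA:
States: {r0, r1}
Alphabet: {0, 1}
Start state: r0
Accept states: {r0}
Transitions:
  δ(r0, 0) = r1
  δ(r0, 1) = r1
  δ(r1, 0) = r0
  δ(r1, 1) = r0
Testing a few strings:
  '1' → reject
  '00' → accept
  '0' → reject
  '010' → reject
State roles: r0=even length so far; r1=odd length so far
All binary strings of even length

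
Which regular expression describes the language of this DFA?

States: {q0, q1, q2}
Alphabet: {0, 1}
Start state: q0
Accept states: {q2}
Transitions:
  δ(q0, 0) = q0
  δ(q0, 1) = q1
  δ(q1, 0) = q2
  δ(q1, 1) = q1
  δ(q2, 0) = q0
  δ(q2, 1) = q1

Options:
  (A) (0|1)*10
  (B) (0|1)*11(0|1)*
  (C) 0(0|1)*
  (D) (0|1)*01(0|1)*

Check each option against the DFA on short strings; one disagreement eliminates an option:
  (A) (0|1)*10: agrees with the DFA on every string of length ≤ 6
  (B) (0|1)*11(0|1)*: on '10' the DFA goes q0 → q1 → q2 and accepts (q2 ∈ Accept), but the regex does not match it → eliminate
  (C) 0(0|1)*: on '0' the DFA goes q0 → q0 and rejects (q0 ∉ Accept), but the regex matches it → eliminate
  (D) (0|1)*01(0|1)*: on '01' the DFA goes q0 → q0 → q1 and rejects (q1 ∉ Accept), but the regex matches it → eliminate
Only (A) is consistent with the DFA.
(A) (0|1)*10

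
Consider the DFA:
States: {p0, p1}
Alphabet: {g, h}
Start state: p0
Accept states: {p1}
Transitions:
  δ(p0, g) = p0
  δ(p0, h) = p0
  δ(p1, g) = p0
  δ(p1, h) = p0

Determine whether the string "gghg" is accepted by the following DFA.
Processing string "gghg":
  p0 --g--> p0
  p0 --g--> p0
  p0 --h--> p0
  p0 --g--> p0
Final state: p0
Accept states: {p1}
No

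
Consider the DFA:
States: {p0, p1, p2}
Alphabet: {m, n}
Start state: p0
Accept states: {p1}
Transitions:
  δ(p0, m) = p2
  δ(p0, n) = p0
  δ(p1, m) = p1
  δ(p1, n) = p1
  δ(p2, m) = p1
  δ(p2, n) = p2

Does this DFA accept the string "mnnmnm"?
Processing string "mnnmnm":
  p0 --m--> p2
  p2 --n--> p2
  p2 --n--> p2
  p2 --m--> p1
  p1 --n--> p1
  p1 --m--> p1
Final state: p1
Accept states: {p1}
Yes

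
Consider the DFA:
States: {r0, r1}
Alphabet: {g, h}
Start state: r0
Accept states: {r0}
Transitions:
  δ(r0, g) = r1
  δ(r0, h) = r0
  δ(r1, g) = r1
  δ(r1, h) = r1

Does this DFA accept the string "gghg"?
Processing string "gghg":
  r0 --g--> r1
  r1 --g--> r1
  r1 --h--> r1
  r1 --g--> r1
Final state: r1
Accept states: {r0}
No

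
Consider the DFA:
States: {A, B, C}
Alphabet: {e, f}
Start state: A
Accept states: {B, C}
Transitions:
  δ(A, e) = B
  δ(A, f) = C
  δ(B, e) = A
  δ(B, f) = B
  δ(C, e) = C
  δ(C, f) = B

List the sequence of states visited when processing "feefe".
read 'f': A → C
  read 'e': C → C
  read 'e': C → C
  read 'f': C → B
  read 'e': B → A
A -> C -> C -> C -> B -> A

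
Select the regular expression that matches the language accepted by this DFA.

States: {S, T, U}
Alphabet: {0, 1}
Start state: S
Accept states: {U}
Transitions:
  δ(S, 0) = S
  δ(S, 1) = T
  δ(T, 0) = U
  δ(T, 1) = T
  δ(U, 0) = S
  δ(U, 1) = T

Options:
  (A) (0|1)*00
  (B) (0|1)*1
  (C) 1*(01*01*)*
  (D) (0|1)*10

Check each option against the DFA on short strings; one disagreement eliminates an option:
  (A) (0|1)*00: on '00' the DFA goes S → S → S and rejects (S ∉ Accept), but the regex matches it → eliminate
  (B) (0|1)*1: on '1' the DFA goes S → T and rejects (T ∉ Accept), but the regex matches it → eliminate
  (C) 1*(01*01*)*: on ε the DFA stays in S and rejects (S ∉ Accept), but the regex matches it → eliminate
  (D) (0|1)*10: agrees with the DFA on every string of length ≤ 6
Only (D) is consistent with the DFA.
(D) (0|1)*10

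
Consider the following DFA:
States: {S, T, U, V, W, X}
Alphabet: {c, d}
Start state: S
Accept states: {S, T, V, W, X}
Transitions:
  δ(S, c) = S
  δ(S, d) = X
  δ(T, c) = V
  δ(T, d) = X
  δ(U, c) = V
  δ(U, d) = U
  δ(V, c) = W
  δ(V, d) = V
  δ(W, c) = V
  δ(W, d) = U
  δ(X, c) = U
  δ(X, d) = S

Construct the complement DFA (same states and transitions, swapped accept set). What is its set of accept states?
Complement accept states = All states \ Original accept states
= {S, T, U, V, W, X} \ {S, T, V, W, X}
{U}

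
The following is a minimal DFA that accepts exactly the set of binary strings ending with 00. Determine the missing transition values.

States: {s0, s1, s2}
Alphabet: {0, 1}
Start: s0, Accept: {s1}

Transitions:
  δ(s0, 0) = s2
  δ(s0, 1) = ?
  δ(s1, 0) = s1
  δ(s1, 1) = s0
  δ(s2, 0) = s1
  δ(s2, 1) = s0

From the language and accept set, identify what each state tracks — s0: last symbol not 0; s1: two trailing 0's; s2: one trailing 0.
Each missing δ(q, a) is the state matching the new tracked value after reading a.
δ(s0, 1) = s0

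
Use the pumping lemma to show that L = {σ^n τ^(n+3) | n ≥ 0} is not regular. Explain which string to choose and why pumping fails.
Assume L is regular with pumping length p. Idea: pumping the σ-block breaks the fixed offset of 3.
Choose s = σ^p τ^(p+3) ∈ L. By the pumping lemma, s = xyz with |xy| ≤ p, |y| > 0, so y = σ^k with k ≥ 1. Then xy²z = σ^(p+k) τ^(p+3). For this to be in L we would need p+3 = (p+k)+3, i.e. k = 0, contradicting k ≥ 1. So xy²z ∉ L.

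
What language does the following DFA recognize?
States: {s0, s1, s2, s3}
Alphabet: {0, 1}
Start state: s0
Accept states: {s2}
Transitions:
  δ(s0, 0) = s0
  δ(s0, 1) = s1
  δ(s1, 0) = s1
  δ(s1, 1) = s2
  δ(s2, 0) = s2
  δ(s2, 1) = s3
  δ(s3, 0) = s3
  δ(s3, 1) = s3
Testing a few strings:
  '1111' → reject
  '0001' → reject
  '0000' → reject
  '0111' → reject
State roles: s0=zero 1's; s1=one 1; s2=two 1's; s3=≥ three 1's (dead)
All binary strings containing exactly two 1's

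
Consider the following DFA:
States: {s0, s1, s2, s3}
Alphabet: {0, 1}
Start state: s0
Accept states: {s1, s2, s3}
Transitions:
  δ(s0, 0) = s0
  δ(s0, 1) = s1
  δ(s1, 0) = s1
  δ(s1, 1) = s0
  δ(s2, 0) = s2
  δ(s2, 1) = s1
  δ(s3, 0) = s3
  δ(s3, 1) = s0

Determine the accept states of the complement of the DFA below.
Complement accept states = All states \ Original accept states
= {s0, s1, s2, s3} \ {s1, s2, s3}
{s0}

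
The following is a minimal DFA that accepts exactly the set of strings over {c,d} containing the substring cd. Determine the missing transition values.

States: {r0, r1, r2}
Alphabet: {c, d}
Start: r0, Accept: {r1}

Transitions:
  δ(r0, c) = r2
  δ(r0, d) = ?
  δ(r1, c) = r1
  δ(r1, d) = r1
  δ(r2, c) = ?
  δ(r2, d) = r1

From the language and accept set, identify what each state tracks — r0: no c seen yet; r1: substring cd seen; r2: seen a c, waiting for d.
Each missing δ(q, a) is the state matching the new tracked value after reading a.
δ(r0, d) = r0; δ(r2, c) = r2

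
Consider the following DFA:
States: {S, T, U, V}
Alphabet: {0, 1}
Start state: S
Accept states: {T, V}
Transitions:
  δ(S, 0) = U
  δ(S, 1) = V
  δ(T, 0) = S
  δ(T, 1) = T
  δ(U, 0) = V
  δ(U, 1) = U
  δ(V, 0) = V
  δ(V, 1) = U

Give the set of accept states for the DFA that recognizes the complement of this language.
Complement accept states = All states \ Original accept states
= {S, T, U, V} \ {T, V}
{S, U}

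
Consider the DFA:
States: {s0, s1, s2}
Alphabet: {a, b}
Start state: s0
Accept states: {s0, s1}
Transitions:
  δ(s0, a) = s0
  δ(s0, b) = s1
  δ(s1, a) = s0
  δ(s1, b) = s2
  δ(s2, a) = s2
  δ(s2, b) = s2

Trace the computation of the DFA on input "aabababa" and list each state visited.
read 'a': s0 → s0
  read 'a': s0 → s0
  read 'b': s0 → s1
  read 'a': s1 → s0
  read 'b': s0 → s1
  read 'a': s1 → s0
  read 'b': s0 → s1
  read 'a': s1 → s0
s0 -> s0 -> s0 -> s1 -> s0 -> s1 -> s0 -> s1 -> s0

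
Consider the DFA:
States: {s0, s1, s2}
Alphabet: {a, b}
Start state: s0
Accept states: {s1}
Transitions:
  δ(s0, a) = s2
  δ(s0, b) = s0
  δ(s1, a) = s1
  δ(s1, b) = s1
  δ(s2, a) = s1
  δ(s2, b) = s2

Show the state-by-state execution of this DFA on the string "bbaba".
read 'b': s0 → s0
  read 'b': s0 → s0
  read 'a': s0 → s2
  read 'b': s2 → s2
  read 'a': s2 → s1
s0 -> s0 -> s0 -> s2 -> s2 -> s1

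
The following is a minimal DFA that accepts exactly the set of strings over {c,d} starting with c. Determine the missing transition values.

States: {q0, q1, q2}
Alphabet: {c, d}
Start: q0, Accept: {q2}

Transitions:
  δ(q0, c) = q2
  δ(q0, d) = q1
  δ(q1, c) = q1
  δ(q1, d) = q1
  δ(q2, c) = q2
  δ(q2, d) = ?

From the language and accept set, identify what each state tracks — q0: no input read; q1: started with d (dead); q2: started with c.
Each missing δ(q, a) is the state matching the new tracked value after reading a.
δ(q2, d) = q2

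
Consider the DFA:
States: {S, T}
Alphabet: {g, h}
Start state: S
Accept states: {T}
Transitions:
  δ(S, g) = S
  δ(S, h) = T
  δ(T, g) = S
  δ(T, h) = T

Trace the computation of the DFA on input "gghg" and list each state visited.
read 'g': S → S
  read 'g': S → S
  read 'h': S → T
  read 'g': T → S
S -> S -> S -> T -> S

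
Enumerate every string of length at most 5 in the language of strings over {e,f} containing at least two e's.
ee, eee, eef, efe, fee, eeee, eeef, eefe, eeff, efee, efef, effe, feee, feef, fefe, ffee, eeeee, eeeef, eeefe, eeeff, eefee, eefef, eeffe, eefff, efeee, efeef, efefe, efeff, effee, effef, efffe, feeee, feeef, feefe, feeff, fefee, fefef, feffe, ffeee, ffeef, ffefe, fffee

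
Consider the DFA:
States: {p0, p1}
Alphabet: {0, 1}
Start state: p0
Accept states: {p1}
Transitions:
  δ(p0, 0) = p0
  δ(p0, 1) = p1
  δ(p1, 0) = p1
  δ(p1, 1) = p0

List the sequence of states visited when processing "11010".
read '1': p0 → p1
  read '1': p1 → p0
  read '0': p0 → p0
  read '1': p0 → p1
  read '0': p1 → p1
p0 -> p1 -> p0 -> p0 -> p1 -> p1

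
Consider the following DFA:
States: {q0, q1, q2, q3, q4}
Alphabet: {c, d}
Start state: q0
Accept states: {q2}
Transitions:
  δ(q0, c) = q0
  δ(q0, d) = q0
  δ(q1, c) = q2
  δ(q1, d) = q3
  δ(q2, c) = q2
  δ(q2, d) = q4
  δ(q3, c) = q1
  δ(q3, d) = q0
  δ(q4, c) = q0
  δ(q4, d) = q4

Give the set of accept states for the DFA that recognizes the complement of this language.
Complement accept states = All states \ Original accept states
= {q0, q1, q2, q3, q4} \ {q2}
{q0, q1, q3, q4}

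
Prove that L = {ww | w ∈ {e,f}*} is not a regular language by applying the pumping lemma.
Assume L is regular with pumping length p. Idea: pumping the leading e-block breaks the equality of the two halves.
Choose s = e^p f e^p f ∈ L (with w = e^p f). |s| = 2p+2 ≥ p. By the pumping lemma, s = xyz with |xy| ≤ p, |y| > 0, so y = e^k with k ≥ 1, in the first e-block. Then xy²z = e^(p+k) f e^p f, of length 2p+2+k. If k is odd this length is odd, so it cannot be of the form ww. If k is even, each half has length p+1+k/2 ≤ p+k, so the first half lies entirely inside the leading e-block and contains no f, while the second half ends in f; the halves differ. Either way xy²z ∉ L.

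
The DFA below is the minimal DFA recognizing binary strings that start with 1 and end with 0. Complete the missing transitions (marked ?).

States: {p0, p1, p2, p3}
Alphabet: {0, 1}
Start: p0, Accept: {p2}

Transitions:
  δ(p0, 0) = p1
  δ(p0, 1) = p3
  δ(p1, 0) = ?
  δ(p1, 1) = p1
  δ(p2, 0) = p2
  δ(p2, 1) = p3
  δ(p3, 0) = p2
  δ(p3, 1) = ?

From the language and accept set, identify what each state tracks — p0: no input read; p1: started with 0 (dead); p2: started with 1, last symbol 0; p3: started with 1, last symbol 1.
Each missing δ(q, a) is the state matching the new tracked value after reading a.
δ(p1, 0) = p1; δ(p3, 1) = p3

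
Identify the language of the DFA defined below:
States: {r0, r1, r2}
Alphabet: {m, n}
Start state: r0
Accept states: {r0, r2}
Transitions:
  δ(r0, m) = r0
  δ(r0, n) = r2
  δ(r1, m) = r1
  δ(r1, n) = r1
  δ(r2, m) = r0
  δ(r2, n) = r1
Testing a few strings:
  'mn' → accept
  'nmnm' → accept
  'nmn' → accept
  'm' → accept
State roles: r0=last symbol not n (ok); r1=saw nn (dead); r2=last symbol n (ok)
All strings over {m,n} with no two consecutive n's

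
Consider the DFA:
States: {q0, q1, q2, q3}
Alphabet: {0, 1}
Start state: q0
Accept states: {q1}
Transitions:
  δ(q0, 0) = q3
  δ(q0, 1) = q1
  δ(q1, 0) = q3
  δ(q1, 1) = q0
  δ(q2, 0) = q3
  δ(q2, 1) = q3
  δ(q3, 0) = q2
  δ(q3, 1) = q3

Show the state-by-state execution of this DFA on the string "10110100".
read '1': q0 → q1
  read '0': q1 → q3
  read '1': q3 → q3
  read '1': q3 → q3
  read '0': q3 → q2
  read '1': q2 → q3
  read '0': q3 → q2
  read '0': q2 → q3
q0 -> q1 -> q3 -> q3 -> q3 -> q2 -> q3 -> q2 -> q3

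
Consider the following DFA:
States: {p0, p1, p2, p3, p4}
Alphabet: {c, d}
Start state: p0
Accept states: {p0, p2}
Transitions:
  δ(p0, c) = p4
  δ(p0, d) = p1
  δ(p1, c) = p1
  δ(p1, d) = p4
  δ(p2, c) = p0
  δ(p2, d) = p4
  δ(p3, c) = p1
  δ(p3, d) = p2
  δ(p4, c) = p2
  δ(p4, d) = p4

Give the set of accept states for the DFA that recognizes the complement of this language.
Complement accept states = All states \ Original accept states
= {p0, p1, p2, p3, p4} \ {p0, p2}
{p1, p3, p4}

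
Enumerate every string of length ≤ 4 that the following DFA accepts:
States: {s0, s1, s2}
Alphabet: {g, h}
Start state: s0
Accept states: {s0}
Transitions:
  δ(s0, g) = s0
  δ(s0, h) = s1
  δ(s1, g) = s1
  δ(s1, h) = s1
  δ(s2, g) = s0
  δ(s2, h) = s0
ε, g, gg, ggg, gggg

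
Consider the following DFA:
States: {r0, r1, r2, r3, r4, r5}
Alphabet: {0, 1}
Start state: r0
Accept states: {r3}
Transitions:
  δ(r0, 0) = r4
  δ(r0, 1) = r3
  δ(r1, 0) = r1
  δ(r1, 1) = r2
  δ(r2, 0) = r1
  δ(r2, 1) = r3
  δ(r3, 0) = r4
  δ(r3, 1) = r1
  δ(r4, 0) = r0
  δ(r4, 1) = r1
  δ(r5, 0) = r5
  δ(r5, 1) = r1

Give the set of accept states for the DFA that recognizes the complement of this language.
Complement accept states = All states \ Original accept states
= {r0, r1, r2, r3, r4, r5} \ {r3}
{r0, r1, r2, r4, r5}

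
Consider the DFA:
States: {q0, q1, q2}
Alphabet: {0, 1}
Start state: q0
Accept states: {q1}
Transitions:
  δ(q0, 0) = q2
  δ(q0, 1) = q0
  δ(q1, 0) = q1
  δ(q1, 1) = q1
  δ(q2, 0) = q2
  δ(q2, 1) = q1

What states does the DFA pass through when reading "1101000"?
read '1': q0 → q0
  read '1': q0 → q0
  read '0': q0 → q2
  read '1': q2 → q1
  read '0': q1 → q1
  read '0': q1 → q1
  read '0': q1 → q1
q0 -> q0 -> q0 -> q2 -> q1 -> q1 -> q1 -> q1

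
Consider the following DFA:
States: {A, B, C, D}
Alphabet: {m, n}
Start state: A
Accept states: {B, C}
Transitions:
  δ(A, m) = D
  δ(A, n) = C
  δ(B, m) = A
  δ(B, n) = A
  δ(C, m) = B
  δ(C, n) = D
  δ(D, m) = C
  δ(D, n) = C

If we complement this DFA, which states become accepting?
Complement accept states = All states \ Original accept states
= {A, B, C, D} \ {B, C}
{A, D}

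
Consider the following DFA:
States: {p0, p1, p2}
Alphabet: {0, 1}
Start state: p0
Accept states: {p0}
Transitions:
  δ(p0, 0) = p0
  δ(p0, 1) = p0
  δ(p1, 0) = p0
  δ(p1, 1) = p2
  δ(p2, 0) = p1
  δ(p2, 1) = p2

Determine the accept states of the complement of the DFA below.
Complement accept states = All states \ Original accept states
= {p0, p1, p2} \ {p0}
{p1, p2}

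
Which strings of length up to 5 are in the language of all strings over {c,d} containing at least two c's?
cc, ccc, ccd, cdc, dcc, cccc, cccd, ccdc, ccdd, cdcc, cdcd, cddc, dccc, dccd, dcdc, ddcc, ccccc, ccccd, cccdc, cccdd, ccdcc, ccdcd, ccddc, ccddd, cdccc, cdccd, cdcdc, cdcdd, cddcc, cddcd, cdddc, dcccc, dcccd, dccdc, dccdd, dcdcc, dcdcd, dcddc, ddccc, ddccd, ddcdc, dddcc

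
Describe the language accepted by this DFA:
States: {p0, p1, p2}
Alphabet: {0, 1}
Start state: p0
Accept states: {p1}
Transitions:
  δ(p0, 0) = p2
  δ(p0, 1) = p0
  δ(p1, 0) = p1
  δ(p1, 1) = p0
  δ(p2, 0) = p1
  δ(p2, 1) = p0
Testing a few strings:
  '0000' → accept
  '011' → reject
  '1' → reject
  '0010' → reject
State roles: p0=last symbol not 0; p1=two trailing 0's; p2=one trailing 0
All binary strings ending with 00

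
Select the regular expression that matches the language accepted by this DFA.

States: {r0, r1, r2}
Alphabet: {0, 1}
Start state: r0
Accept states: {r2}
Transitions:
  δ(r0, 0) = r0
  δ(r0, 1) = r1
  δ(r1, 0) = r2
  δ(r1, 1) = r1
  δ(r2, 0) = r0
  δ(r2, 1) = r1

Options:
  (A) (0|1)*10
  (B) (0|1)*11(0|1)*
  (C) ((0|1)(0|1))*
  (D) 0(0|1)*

Check each option against the DFA on short strings; one disagreement eliminates an option:
  (A) (0|1)*10: agrees with the DFA on every string of length ≤ 6
  (B) (0|1)*11(0|1)*: on '10' the DFA goes r0 → r1 → r2 and accepts (r2 ∈ Accept), but the regex does not match it → eliminate
  (C) ((0|1)(0|1))*: on ε the DFA stays in r0 and rejects (r0 ∉ Accept), but the regex matches it → eliminate
  (D) 0(0|1)*: on '0' the DFA goes r0 → r0 and rejects (r0 ∉ Accept), but the regex matches it → eliminate
Only (A) is consistent with the DFA.
(A) (0|1)*10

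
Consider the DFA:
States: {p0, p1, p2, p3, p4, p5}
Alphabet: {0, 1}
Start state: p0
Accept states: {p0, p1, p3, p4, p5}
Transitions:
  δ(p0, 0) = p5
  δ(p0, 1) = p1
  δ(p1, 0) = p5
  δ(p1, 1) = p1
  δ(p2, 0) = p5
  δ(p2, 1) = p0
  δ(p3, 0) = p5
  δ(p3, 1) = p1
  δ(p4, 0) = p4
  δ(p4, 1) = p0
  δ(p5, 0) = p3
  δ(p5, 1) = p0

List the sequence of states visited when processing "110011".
read '1': p0 → p1
  read '1': p1 → p1
  read '0': p1 → p5
  read '0': p5 → p3
  read '1': p3 → p1
  read '1': p1 → p1
p0 -> p1 -> p1 -> p5 -> p3 -> p1 -> p1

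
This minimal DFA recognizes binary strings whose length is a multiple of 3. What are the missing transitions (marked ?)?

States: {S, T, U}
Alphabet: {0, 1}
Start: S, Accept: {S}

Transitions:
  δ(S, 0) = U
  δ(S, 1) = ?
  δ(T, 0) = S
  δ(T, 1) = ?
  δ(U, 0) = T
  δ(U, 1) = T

From the language and accept set, identify what each state tracks — S: length ≡ 0 (mod 3); T: length ≡ 2 (mod 3); U: length ≡ 1 (mod 3).
Each missing δ(q, a) is the state matching the new tracked value after reading a.
δ(S, 1) = U; δ(T, 1) = S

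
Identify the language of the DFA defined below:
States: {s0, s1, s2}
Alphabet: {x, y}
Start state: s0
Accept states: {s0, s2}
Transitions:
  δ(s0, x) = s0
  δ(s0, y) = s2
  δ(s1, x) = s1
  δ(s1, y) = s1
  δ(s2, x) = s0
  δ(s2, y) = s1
Testing a few strings:
  'yyx' → reject
  'xy' → accept
  'x' → accept
  'xxx' → accept
State roles: s0=last symbol not y (ok); s1=saw yy (dead); s2=last symbol y (ok)
All strings over {x,y} with no two consecutive y's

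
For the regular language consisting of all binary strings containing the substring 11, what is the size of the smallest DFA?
By Myhill–Nerode, count the distinguishable equivalence classes: 3 classes — one per longest suffix of the input that is a prefix of '11' (lengths 0 through 1), plus an absorbing 'already seen 11' class.
3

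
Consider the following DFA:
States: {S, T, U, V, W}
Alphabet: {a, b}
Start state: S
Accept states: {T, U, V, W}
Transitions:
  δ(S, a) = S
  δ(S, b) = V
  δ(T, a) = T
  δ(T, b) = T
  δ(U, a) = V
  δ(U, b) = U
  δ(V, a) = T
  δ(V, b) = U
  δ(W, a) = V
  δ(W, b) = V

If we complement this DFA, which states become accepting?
Complement accept states = All states \ Original accept states
= {S, T, U, V, W} \ {T, U, V, W}
{S}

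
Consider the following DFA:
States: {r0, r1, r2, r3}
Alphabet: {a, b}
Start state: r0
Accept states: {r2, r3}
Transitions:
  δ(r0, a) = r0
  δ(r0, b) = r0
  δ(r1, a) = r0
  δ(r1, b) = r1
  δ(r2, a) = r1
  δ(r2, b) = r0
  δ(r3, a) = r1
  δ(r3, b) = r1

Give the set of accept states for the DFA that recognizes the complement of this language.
Complement accept states = All states \ Original accept states
= {r0, r1, r2, r3} \ {r2, r3}
{r0, r1}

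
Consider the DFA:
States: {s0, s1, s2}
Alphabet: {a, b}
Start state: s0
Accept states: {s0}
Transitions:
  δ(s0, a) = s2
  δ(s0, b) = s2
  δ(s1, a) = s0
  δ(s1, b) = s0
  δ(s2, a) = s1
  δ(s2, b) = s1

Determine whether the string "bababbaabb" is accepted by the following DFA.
Processing string "bababbaabb":
  s0 --b--> s2
  s2 --a--> s1
  s1 --b--> s0
  s0 --a--> s2
  s2 --b--> s1
  s1 --b--> s0
  s0 --a--> s2
  s2 --a--> s1
  s1 --b--> s0
  s0 --b--> s2
Final state: s2
Accept states: {s0}
No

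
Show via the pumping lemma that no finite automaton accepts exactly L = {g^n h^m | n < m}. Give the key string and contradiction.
Assume L is regular with pumping length p. Idea: pumping up the g-block makes the g-count reach the h-count.
Choose s = g^p h^(p+1) ∈ L. By the pumping lemma, s = xyz with |xy| ≤ p, |y| > 0, so y = g^k with k ≥ 1. Then xy²z = g^(p+k) h^(p+1). Since p+k ≥ p+1, the number of g's is no longer strictly less than the number of h's, so xy²z ∉ L.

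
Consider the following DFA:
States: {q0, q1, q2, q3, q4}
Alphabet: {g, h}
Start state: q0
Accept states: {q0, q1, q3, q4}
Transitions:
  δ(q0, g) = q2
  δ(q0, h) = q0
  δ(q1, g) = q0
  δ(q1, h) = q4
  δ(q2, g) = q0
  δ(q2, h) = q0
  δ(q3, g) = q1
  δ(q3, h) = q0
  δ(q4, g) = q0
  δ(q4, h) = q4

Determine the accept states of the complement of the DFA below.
Complement accept states = All states \ Original accept states
= {q0, q1, q2, q3, q4} \ {q0, q1, q3, q4}
{q2}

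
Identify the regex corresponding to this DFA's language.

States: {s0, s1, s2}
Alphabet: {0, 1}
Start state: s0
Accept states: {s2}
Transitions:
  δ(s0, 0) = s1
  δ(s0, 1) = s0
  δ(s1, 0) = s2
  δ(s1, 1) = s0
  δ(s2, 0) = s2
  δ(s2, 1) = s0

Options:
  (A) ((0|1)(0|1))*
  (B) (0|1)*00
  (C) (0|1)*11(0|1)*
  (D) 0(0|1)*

Check each option against the DFA on short strings; one disagreement eliminates an option:
  (A) ((0|1)(0|1))*: on ε the DFA stays in s0 and rejects (s0 ∉ Accept), but the regex matches it → eliminate
  (B) (0|1)*00: agrees with the DFA on every string of length ≤ 6
  (C) (0|1)*11(0|1)*: on '00' the DFA goes s0 → s1 → s2 and accepts (s2 ∈ Accept), but the regex does not match it → eliminate
  (D) 0(0|1)*: on '0' the DFA goes s0 → s1 and rejects (s1 ∉ Accept), but the regex matches it → eliminate
Only (B) is consistent with the DFA.
(B) (0|1)*00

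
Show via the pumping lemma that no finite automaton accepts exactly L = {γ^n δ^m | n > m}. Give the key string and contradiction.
Assume L is regular with pumping length p. Idea: pumping down the γ-block drops the γ-count to at most the δ-count.
Choose s = γ^(p+1) δ^p ∈ L (|s| = 2p+1 ≥ p). By the pumping lemma, s = xyz with |xy| ≤ p, |y| > 0, so y = γ^k with k ≥ 1. Take i = 0: xz = γ^(p+1−k) δ^p. Since k ≥ 1, p+1−k ≤ p, so the number of γ's is no longer strictly greater than the number of δ's, hence xz ∉ L.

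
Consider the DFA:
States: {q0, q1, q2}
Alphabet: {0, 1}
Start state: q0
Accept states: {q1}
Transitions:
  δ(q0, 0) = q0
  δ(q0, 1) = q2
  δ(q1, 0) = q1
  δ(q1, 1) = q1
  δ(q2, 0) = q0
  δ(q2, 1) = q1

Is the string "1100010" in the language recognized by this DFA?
Processing string "1100010":
  q0 --1--> q2
  q2 --1--> q1
  q1 --0--> q1
  q1 --0--> q1
  q1 --0--> q1
  q1 --1--> q1
  q1 --0--> q1
Final state: q1
Accept states: {q1}
Yes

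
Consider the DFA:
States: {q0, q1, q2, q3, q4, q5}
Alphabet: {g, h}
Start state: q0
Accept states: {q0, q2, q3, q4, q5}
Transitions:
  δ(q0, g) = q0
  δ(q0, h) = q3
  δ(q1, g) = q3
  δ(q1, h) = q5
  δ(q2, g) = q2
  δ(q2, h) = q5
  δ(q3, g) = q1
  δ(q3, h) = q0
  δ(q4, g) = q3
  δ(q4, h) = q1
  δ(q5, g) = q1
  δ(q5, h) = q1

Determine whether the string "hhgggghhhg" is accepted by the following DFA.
Processing string "hhgggghhhg":
  q0 --h--> q3
  q3 --h--> q0
  q0 --g--> q0
  q0 --g--> q0
  q0 --g--> q0
  q0 --g--> q0
  q0 --h--> q3
  q3 --h--> q0
  q0 --h--> q3
  q3 --g--> q1
Final state: q1
Accept states: {q0, q2, q3, q4, q5}
No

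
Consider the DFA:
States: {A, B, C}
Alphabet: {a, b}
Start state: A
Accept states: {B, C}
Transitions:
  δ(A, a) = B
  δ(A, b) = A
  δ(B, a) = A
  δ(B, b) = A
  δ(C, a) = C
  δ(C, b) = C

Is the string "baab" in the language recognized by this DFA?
Processing string "baab":
  A --b--> A
  A --a--> B
  B --a--> A
  A --b--> A
Final state: A
Accept states: {B, C}
No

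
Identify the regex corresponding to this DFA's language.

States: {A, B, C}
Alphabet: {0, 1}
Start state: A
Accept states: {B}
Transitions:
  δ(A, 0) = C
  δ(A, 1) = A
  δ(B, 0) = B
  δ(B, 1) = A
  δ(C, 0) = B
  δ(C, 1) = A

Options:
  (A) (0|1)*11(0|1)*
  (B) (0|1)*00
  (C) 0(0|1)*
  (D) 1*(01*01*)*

Check each option against the DFA on short strings; one disagreement eliminates an option:
  (A) (0|1)*11(0|1)*: on '00' the DFA goes A → C → B and accepts (B ∈ Accept), but the regex does not match it → eliminate
  (B) (0|1)*00: agrees with the DFA on every string of length ≤ 6
  (C) 0(0|1)*: on '0' the DFA goes A → C and rejects (C ∉ Accept), but the regex matches it → eliminate
  (D) 1*(01*01*)*: on ε the DFA stays in A and rejects (A ∉ Accept), but the regex matches it → eliminate
Only (B) is consistent with the DFA.
(B) (0|1)*00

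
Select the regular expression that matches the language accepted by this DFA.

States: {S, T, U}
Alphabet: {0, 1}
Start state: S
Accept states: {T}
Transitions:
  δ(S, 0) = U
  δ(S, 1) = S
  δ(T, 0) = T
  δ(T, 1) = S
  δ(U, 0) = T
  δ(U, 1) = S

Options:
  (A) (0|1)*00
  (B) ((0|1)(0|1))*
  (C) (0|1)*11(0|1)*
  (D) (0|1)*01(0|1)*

Check each option against the DFA on short strings; one disagreement eliminates an option:
  (A) (0|1)*00: agrees with the DFA on every string of length ≤ 6
  (B) ((0|1)(0|1))*: on ε the DFA stays in S and rejects (S ∉ Accept), but the regex matches it → eliminate
  (C) (0|1)*11(0|1)*: on '00' the DFA goes S → U → T and accepts (T ∈ Accept), but the regex does not match it → eliminate
  (D) (0|1)*01(0|1)*: on '00' the DFA goes S → U → T and accepts (T ∈ Accept), but the regex does not match it → eliminate
Only (A) is consistent with the DFA.
(A) (0|1)*00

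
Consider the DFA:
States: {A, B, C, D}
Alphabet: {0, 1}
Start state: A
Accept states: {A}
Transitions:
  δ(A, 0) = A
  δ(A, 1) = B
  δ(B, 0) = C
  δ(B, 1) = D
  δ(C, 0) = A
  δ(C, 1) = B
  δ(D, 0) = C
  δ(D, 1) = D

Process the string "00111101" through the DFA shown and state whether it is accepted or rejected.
Processing string "00111101":
  A --0--> A
  A --0--> A
  A --1--> B
  B --1--> D
  D --1--> D
  D --1--> D
  D --0--> C
  C --1--> B
Final state: B
Accept states: {A}
No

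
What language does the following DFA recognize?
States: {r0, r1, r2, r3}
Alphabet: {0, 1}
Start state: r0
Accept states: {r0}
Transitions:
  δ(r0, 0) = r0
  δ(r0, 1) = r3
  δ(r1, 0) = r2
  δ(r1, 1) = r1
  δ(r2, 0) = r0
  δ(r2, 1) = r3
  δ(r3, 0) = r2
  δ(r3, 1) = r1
Testing a few strings:
  '01' → reject
  '110' → reject
  '0011' → reject
  '001' → reject
State roles: r0=value ≡ 0 (mod 4); r1=value ≡ 3 (mod 4); r2=value ≡ 2 (mod 4); r3=value ≡ 1 (mod 4)
All binary strings representing a multiple of 4 (read in base 2; leading zeros allowed and ε counts as 0)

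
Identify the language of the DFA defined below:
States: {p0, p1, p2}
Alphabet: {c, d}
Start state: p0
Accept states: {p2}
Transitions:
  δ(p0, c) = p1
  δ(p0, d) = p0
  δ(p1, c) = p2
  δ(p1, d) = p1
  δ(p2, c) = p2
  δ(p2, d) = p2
Testing a few strings:
  'dc' → reject
  'd' → reject
  'dcc' → accept
  'c' → reject
State roles: p0=zero c's seen; p1=one c seen; p2=≥ two c's seen
All strings over {c,d} containing at least two c's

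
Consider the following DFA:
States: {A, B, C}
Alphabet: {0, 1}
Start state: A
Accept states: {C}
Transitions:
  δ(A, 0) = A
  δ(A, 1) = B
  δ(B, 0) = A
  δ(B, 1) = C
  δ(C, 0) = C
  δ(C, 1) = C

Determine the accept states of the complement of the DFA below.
Complement accept states = All states \ Original accept states
= {A, B, C} \ {C}
{A, B}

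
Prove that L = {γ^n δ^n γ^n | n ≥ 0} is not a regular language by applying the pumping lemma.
Assume L is regular with pumping length p. Idea: pumping the first γ-block unbalances it against the other two.
Choose s = γ^p δ^p γ^p ∈ L (|s| = 3p ≥ p). By the pumping lemma, s = xyz with |xy| ≤ p, |y| > 0, so y = γ^k with k ≥ 1, inside the first γ-block. Then xy²z = γ^(p+k) δ^p γ^p. The first block has length p+k ≠ p, so the three block lengths are no longer equal and xy²z ∉ L.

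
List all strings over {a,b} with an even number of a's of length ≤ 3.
ε, b, aa, bb, aab, aba, baa, bbb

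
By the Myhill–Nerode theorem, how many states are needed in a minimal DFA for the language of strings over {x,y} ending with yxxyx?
By Myhill–Nerode, count the distinguishable equivalence classes: 6 classes — one per longest suffix of the input that is a prefix of 'yxxyx' (lengths 0 through 5); only the length-5 class is accepting.
6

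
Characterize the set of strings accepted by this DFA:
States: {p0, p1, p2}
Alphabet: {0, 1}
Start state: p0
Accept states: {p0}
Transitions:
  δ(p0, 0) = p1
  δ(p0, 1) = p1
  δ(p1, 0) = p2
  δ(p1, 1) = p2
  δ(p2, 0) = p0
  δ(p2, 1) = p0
Testing a few strings:
  '000' → accept
  '110' → accept
  '01' → reject
  '0011' → reject
State roles: p0=length ≡ 0 (mod 3); p1=length ≡ 1 (mod 3); p2=length ≡ 2 (mod 3)
All binary strings whose length is a multiple of 3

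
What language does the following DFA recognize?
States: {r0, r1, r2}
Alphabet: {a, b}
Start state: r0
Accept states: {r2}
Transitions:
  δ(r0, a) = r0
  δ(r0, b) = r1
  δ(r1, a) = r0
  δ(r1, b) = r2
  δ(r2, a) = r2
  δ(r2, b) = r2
Testing a few strings:
  'aaba' → reject
  'abb' → accept
  'bbb' → accept
  'bab' → reject
State roles: r0=no progress toward bb; r1=one trailing b; r2=substring bb seen
All strings over {a,b} containing the substring bb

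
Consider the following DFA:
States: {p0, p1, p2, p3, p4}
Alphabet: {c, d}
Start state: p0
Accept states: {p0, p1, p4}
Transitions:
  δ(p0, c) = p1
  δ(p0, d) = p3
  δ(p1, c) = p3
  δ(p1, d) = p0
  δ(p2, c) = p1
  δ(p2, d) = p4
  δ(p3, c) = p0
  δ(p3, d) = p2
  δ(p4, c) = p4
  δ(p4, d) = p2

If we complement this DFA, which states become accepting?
Complement accept states = All states \ Original accept states
= {p0, p1, p2, p3, p4} \ {p0, p1, p4}
{p2, p3}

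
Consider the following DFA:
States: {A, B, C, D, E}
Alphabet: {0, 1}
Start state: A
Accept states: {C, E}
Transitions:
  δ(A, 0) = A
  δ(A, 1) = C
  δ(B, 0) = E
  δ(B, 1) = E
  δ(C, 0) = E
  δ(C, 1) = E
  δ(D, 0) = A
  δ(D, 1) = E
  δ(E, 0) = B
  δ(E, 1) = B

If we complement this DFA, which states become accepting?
Complement accept states = All states \ Original accept states
= {A, B, C, D, E} \ {C, E}
{A, B, D}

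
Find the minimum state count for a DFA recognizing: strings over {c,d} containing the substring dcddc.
By Myhill–Nerode, count the distinguishable equivalence classes: 6 classes — one per longest suffix of the input that is a prefix of 'dcddc' (lengths 0 through 4), plus an absorbing 'already seen dcddc' class.
6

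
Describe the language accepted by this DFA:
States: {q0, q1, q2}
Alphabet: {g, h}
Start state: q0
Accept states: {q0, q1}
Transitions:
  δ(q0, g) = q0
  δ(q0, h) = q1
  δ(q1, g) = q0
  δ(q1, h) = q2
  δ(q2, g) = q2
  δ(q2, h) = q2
Testing a few strings:
  'hh' → reject
  'hhgg' → reject
  'hg' → accept
  'gghg' → accept
State roles: q0=last symbol not h (ok); q1=last symbol h (ok); q2=saw hh (dead)
All strings over {g,h} with no two consecutive h's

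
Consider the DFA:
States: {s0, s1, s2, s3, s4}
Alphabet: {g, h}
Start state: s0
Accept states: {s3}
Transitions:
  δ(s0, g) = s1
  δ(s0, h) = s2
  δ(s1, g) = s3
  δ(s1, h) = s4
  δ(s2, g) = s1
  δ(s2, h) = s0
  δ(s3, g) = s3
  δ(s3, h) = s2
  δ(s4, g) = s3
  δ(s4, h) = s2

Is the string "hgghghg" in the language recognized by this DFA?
Processing string "hgghghg":
  s0 --h--> s2
  s2 --g--> s1
  s1 --g--> s3
  s3 --h--> s2
  s2 --g--> s1
  s1 --h--> s4
  s4 --g--> s3
Final state: s3
Accept states: {s3}
Yes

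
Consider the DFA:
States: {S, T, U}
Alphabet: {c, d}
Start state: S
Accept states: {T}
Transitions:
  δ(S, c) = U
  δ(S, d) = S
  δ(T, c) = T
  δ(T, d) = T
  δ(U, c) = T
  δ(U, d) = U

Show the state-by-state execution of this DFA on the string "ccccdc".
read 'c': S → U
  read 'c': U → T
  read 'c': T → T
  read 'c': T → T
  read 'd': T → T
  read 'c': T → T
S -> U -> T -> T -> T -> T -> T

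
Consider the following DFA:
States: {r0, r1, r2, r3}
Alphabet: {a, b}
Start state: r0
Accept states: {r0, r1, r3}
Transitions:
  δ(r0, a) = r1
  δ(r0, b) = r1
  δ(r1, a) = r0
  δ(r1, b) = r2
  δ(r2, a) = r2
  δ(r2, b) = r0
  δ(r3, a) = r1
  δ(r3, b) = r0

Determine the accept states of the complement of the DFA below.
Complement accept states = All states \ Original accept states
= {r0, r1, r2, r3} \ {r0, r1, r3}
{r2}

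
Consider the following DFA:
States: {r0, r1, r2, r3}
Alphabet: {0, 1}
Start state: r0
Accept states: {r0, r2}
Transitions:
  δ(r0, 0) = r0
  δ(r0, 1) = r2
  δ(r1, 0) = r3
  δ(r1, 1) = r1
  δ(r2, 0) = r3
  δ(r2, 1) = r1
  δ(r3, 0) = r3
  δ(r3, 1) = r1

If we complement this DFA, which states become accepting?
Complement accept states = All states \ Original accept states
= {r0, r1, r2, r3} \ {r0, r2}
{r1, r3}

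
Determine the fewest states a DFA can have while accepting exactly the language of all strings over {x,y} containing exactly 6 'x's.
By Myhill–Nerode, count the distinguishable equivalence classes: 8 classes — having seen 0, 1, …, 6, or >6 copies of 'x'; the count-6 class is the only accepting one and >6 is dead.
8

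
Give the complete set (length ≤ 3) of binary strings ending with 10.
10, 010, 110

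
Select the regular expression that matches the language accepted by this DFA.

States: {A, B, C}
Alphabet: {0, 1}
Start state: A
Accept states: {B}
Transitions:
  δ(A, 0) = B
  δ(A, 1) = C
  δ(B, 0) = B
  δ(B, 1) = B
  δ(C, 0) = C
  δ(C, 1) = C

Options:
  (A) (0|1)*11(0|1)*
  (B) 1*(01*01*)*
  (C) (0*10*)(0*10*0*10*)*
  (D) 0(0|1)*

Check each option against the DFA on short strings; one disagreement eliminates an option:
  (A) (0|1)*11(0|1)*: on '0' the DFA goes A → B and accepts (B ∈ Accept), but the regex does not match it → eliminate
  (B) 1*(01*01*)*: on ε the DFA stays in A and rejects (A ∉ Accept), but the regex matches it → eliminate
  (C) (0*10*)(0*10*0*10*)*: on '0' the DFA goes A → B and accepts (B ∈ Accept), but the regex does not match it → eliminate
  (D) 0(0|1)*: agrees with the DFA on every string of length ≤ 6
Only (D) is consistent with the DFA.
(D) 0(0|1)*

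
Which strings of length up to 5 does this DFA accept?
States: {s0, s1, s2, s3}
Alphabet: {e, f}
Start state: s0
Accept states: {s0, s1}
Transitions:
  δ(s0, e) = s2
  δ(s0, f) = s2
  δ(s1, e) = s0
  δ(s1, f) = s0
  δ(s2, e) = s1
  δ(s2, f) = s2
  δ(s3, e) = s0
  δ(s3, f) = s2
ε, ee, fe, eee, eef, efe, fee, fef, ffe, efee, efef, effe, ffee, ffef, fffe, eeeee, eeefe, eefee, eeffe, effee, effef, efffe, feeee, feefe, fefee, feffe, fffee, fffef, ffffe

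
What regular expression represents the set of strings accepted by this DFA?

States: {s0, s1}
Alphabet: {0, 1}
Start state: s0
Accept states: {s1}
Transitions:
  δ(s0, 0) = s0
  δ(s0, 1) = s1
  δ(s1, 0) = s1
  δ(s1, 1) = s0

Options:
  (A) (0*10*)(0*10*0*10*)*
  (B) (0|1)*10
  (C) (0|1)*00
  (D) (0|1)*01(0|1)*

Check each option against the DFA on short strings; one disagreement eliminates an option:
  (A) (0*10*)(0*10*0*10*)*: agrees with the DFA on every string of length ≤ 6
  (B) (0|1)*10: on '1' the DFA goes s0 → s1 and accepts (s1 ∈ Accept), but the regex does not match it → eliminate
  (C) (0|1)*00: on '1' the DFA goes s0 → s1 and accepts (s1 ∈ Accept), but the regex does not match it → eliminate
  (D) (0|1)*01(0|1)*: on '1' the DFA goes s0 → s1 and accepts (s1 ∈ Accept), but the regex does not match it → eliminate
Only (A) is consistent with the DFA.
(A) (0*10*)(0*10*0*10*)*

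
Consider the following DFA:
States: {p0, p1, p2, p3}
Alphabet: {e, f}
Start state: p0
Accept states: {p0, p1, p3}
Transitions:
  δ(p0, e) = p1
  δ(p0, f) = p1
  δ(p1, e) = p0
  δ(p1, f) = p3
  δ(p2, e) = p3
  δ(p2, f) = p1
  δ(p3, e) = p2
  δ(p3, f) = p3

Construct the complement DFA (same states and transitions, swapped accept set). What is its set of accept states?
Complement accept states = All states \ Original accept states
= {p0, p1, p2, p3} \ {p0, p1, p3}
{p2}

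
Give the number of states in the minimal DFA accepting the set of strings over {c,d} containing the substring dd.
By Myhill–Nerode, count the distinguishable equivalence classes: 3 classes — one per longest suffix of the input that is a prefix of 'dd' (lengths 0 through 1), plus an absorbing 'already seen dd' class.
3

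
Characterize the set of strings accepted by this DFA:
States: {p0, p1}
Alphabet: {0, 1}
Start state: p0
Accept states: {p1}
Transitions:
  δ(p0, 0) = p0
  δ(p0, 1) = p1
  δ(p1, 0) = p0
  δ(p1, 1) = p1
Testing a few strings:
  '0' → reject
  '1' → accept
  '10' → reject
  '100' → reject
State roles: p0=last symbol not 1; p1=last symbol is 1
All binary strings ending with 1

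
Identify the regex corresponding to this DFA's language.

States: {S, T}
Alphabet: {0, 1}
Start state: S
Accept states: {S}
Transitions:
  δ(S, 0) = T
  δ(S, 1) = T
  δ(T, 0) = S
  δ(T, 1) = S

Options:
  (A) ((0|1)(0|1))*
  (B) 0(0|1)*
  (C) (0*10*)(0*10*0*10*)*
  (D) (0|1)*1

Check each option against the DFA on short strings; one disagreement eliminates an option:
  (A) ((0|1)(0|1))*: agrees with the DFA on every string of length ≤ 6
  (B) 0(0|1)*: on ε the DFA stays in S and accepts (S ∈ Accept), but the regex does not match it → eliminate
  (C) (0*10*)(0*10*0*10*)*: on ε the DFA stays in S and accepts (S ∈ Accept), but the regex does not match it → eliminate
  (D) (0|1)*1: on ε the DFA stays in S and accepts (S ∈ Accept), but the regex does not match it → eliminate
Only (A) is consistent with the DFA.
(A) ((0|1)(0|1))*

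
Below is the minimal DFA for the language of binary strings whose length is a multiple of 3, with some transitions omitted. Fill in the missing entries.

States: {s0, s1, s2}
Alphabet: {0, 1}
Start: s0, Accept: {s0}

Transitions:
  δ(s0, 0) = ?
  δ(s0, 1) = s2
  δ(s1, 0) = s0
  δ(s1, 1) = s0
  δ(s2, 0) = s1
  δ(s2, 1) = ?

From the language and accept set, identify what each state tracks — s0: length ≡ 0 (mod 3); s1: length ≡ 2 (mod 3); s2: length ≡ 1 (mod 3).
Each missing δ(q, a) is the state matching the new tracked value after reading a.
δ(s0, 0) = s2; δ(s2, 1) = s1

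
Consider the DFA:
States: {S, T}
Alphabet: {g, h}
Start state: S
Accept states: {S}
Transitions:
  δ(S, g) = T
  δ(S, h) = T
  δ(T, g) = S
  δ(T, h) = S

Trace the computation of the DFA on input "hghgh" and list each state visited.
read 'h': S → T
  read 'g': T → S
  read 'h': S → T
  read 'g': T → S
  read 'h': S → T
S -> T -> S -> T -> S -> T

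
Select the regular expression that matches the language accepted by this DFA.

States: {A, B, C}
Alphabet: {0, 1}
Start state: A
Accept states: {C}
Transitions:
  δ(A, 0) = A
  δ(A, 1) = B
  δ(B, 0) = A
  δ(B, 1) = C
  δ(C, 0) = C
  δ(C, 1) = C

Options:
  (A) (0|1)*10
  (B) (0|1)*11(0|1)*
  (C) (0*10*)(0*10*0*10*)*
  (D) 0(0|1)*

Check each option against the DFA on short strings; one disagreement eliminates an option:
  (A) (0|1)*10: on '10' the DFA goes A → B → A and rejects (A ∉ Accept), but the regex matches it → eliminate
  (B) (0|1)*11(0|1)*: agrees with the DFA on every string of length ≤ 6
  (C) (0*10*)(0*10*0*10*)*: on '1' the DFA goes A → B and rejects (B ∉ Accept), but the regex matches it → eliminate
  (D) 0(0|1)*: on '0' the DFA goes A → A and rejects (A ∉ Accept), but the regex matches it → eliminate
Only (B) is consistent with the DFA.
(B) (0|1)*11(0|1)*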